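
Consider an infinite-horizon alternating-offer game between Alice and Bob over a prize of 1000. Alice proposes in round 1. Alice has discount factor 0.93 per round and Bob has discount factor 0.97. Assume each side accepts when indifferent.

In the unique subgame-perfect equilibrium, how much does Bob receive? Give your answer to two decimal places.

693.56

When Alice proposes, Bob accepts any offer worth at least 0.97 times what Bob would get by proposing next round; and vice versa.
This gives x = 1000 − 0.97y and y = 1000 − 0.93x, where x and y are each side's share when it proposes.
Hence (1 − 0.97·0.93)x = 1000(1 − 0.97), i.e. 0.0979·x = 30.
x ≈ 306.4351; Bob's share is 1000 − x ≈ 693.5649.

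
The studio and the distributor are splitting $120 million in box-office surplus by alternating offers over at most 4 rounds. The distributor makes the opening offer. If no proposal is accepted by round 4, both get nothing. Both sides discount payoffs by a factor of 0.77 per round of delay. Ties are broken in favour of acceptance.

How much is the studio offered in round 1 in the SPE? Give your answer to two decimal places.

76.04

Solve by backward induction from round 4.
Round 4 (the studio proposes): rejection yields 0 for the distributor; the studio offers 0 and keeps 120.
Round 3 (the distributor proposes): the studio can get 120 next round, worth 0.77 × 120 = 92.4 now; the distributor offers that and keeps 27.6.
Round 2 (the studio proposes): the distributor can get 27.6 next round, worth 0.77 × 27.6 = 21.252 now, so the studio offers 21.252, keeping 98.748.
Round 1 (the distributor proposes): the studio can get 98.748 next round, worth 0.77 × 98.748 = 76.03596 now. The distributor offers 76.03596 and keeps 120 − 76.03596 = 43.96404.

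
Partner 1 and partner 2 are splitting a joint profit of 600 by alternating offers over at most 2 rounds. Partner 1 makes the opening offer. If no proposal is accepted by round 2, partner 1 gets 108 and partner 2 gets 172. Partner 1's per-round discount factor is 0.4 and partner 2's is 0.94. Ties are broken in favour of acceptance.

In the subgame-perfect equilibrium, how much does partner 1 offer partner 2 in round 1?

Work backward from the last round.
Round 2 (partner 2 proposes): partner 1 gets 108 if talks fail, so partner 2 offers 108 and keeps 492.
Round 1 (partner 1 proposes): partner 2 can get 492 next round, worth 0.94 × 492 = 462.48 now. Partner 1 offers 462.48 and keeps 600 − 462.48 = 137.52.

462.48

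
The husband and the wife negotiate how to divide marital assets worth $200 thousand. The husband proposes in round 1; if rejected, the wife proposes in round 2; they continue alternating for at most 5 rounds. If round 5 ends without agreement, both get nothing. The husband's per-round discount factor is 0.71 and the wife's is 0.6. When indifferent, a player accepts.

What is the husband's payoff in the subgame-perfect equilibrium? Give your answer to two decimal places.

Round 5 (the husband proposes): the wife will accept anything ≥ 0, so the husband offers 0 and keeps 200.
Round 4 (the wife proposes): the husband can get 200 next round, worth 0.71 × 200 = 142 now; the wife offers that and keeps 58.
Round 3 (the husband proposes): the wife can get 58 next round, worth 0.6 × 58 = 34.8 now, so the husband offers 34.8, keeping 165.2.
Round 2 (the wife proposes): the husband can get 165.2 next round, worth 0.71 × 165.2 = 117.292 now; the wife offers that and keeps 82.708.
Round 1 (the husband proposes): the wife can get 82.708 next round, worth 0.6 × 82.708 = 49.6248 now. The husband offers 49.6248 and keeps 200 − 49.6248 = 150.3752.

150.38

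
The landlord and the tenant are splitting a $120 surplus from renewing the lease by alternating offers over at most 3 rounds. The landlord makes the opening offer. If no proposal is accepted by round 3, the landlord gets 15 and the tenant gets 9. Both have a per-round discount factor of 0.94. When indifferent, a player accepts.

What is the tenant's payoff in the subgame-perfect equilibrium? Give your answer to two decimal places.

14.72

By backward induction:
Round 3 (the landlord proposes): the tenant gets 9 if talks fail, so the landlord offers 9 and keeps 111.
Round 2 (the tenant proposes): the landlord can get 111 next round, worth 0.94 × 111 = 104.34 now. The tenant offers 104.34 and keeps 120 − 104.34 = 15.66.
Round 1 (the landlord proposes): the tenant can get 15.66 next round, worth 0.94 × 15.66 = 14.7204 now. The landlord offers 14.7204 and keeps 120 − 14.7204 = 105.2796.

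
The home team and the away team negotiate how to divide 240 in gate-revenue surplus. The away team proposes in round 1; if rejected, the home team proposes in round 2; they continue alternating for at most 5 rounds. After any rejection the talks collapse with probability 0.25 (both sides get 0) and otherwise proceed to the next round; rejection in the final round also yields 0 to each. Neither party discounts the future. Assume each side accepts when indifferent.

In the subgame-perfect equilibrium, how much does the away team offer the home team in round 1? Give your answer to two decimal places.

70.31

By backward induction:
Round 5 (the away team proposes): rejection yields 0 for the home team; the away team offers 0 and keeps 240.
Round 4 (the home team proposes): rejecting gives the away team an expected 0.75 × 240 = 180, so the home team offers 180, keeping 60.
Round 3 (the away team proposes): rejecting gives the home team an expected 0.75 × 60 = 45; the away team offers that and keeps 195.
Round 2 (the home team proposes): rejecting gives the away team an expected 0.75 × 195 = 146.25. The home team offers 146.25 and keeps 240 − 146.25 = 93.75.
Round 1 (the away team proposes): rejecting gives the home team an expected 0.75 × 93.75 = 70.3125, so the away team offers 70.3125, keeping 169.6875.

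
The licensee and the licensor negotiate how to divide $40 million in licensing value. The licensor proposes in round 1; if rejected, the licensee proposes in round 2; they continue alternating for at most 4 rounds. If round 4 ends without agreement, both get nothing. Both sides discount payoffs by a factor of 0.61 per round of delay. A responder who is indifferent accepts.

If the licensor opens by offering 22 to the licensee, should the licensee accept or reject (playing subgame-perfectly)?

Round 4 (the licensee proposes): rejection yields 0 for the licensor; the licensee offers 0 and keeps 40.
Round 3 (the licensor proposes): the licensee can get 40 next round, worth 0.61 × 40 = 24.4 now, so the licensor offers 24.4, keeping 15.6.
Round 2 (the licensee proposes): the licensor can get 15.6 next round, worth 0.61 × 15.6 = 9.516 now, so the licensee offers 9.516, keeping 30.484.
So by rejecting in round 1, the licensee gets 30.484 next round, worth 0.61 × 30.484 = 18.59524 now.
Offer 22 ≥ 18.59524, so the licensee accepts.

Accept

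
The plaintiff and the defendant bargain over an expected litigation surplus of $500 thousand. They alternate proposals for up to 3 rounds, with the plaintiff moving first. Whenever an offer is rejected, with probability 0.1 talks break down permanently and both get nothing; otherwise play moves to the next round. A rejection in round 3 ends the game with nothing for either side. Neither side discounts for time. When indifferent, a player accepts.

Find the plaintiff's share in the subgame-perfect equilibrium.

Round 3 (the plaintiff proposes): the defendant will accept anything ≥ 0, so the plaintiff offers 0 and keeps 500.
Round 2 (the defendant proposes): rejecting gives the plaintiff an expected 0.9 × 500 = 450; the defendant offers that and keeps 50.
Round 1 (the plaintiff proposes): rejecting gives the defendant an expected 0.9 × 50 = 45; the plaintiff offers that and keeps 455.

455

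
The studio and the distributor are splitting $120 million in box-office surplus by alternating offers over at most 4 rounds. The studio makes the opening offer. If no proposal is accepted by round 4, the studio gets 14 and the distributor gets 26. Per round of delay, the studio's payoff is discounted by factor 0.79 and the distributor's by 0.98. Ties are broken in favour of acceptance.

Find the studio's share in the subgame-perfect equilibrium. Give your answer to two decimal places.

14.88

Solve by backward induction from round 4.
Round 4 (the distributor proposes): the studio gets 14 if talks fail, so the distributor offers 14 and keeps 106.
Round 3 (the studio proposes): the distributor can get 106 next round, worth 0.98 × 106 = 103.88 now. The studio offers 103.88 and keeps 120 − 103.88 = 16.12.
Round 2 (the distributor proposes): the studio can get 16.12 next round, worth 0.79 × 16.12 = 12.7348 now, so the distributor offers 12.7348, keeping 107.2652.
Round 1 (the studio proposes): the distributor can get 107.2652 next round, worth 0.98 × 107.2652 = 105.119896 now. The studio offers 105.119896 and keeps 120 − 105.119896 = 14.880104.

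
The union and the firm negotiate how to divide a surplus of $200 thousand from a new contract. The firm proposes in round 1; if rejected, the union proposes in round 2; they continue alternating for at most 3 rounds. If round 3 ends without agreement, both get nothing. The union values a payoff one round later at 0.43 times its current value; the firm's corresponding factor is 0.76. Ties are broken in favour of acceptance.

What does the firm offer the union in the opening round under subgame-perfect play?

Round 3 (the firm proposes): the union will accept anything ≥ 0, so the firm offers 0 and keeps 200.
Round 2 (the union proposes): the firm can get 200 next round, worth 0.76 × 200 = 152 now. The union offers 152 and keeps 200 − 152 = 48.
Round 1 (the firm proposes): the union can get 48 next round, worth 0.43 × 48 = 20.64 now. The firm offers 20.64 and keeps 200 − 20.64 = 179.36.

20.64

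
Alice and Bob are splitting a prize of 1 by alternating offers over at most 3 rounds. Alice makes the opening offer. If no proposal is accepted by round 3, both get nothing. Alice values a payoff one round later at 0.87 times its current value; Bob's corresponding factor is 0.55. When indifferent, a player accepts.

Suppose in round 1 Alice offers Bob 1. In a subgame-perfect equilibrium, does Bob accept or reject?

Accept

Work out Bob's continuation value if the offer is rejected.
Round 3 (Alice proposes): rejection yields 0 for Bob; Alice offers 0 and keeps 1.
Round 2 (Bob proposes): Alice can get 1 next round, worth 0.87 × 1 = 0.87 now. Bob offers 0.87 and keeps 1 − 0.87 = 0.13.
So by rejecting in round 1, Bob gets 0.13 next round, worth 0.55 × 0.13 = 0.0715 now.
Offer 1 ≥ 0.0715, so Bob accepts.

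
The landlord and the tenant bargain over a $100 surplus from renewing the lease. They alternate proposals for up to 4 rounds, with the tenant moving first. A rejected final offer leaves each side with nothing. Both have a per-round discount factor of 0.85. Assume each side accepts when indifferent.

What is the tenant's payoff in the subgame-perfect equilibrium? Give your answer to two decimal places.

By backward induction:
Round 4 (the landlord proposes): the tenant will accept anything ≥ 0, so the landlord offers 0 and keeps 100.
Round 3 (the tenant proposes): the landlord can get 100 next round, worth 0.85 × 100 = 85 now; the tenant offers that and keeps 15.
Round 2 (the landlord proposes): the tenant can get 15 next round, worth 0.85 × 15 = 12.75 now; the landlord offers that and keeps 87.25.
Round 1 (the tenant proposes): the landlord can get 87.25 next round, worth 0.85 × 87.25 = 74.1625 now; the tenant offers that and keeps 25.8375.

25.84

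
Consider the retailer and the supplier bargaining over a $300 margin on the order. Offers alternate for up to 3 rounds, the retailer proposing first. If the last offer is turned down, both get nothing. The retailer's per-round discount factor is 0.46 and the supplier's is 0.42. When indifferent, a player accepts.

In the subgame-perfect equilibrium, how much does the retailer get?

231.96

Round 3 (the retailer proposes): rejection yields 0 for the supplier; the retailer offers 0 and keeps 300.
Round 2 (the supplier proposes): the retailer can get 300 next round, worth 0.46 × 300 = 138 now. The supplier offers 138 and keeps 300 − 138 = 162.
Round 1 (the retailer proposes): the supplier can get 162 next round, worth 0.42 × 162 = 68.04 now; the retailer offers that and keeps 231.96.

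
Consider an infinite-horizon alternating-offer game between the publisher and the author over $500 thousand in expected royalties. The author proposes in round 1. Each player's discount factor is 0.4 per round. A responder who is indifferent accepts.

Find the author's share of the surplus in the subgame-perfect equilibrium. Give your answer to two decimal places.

357.14

Let x be the author's share when the author proposes and y be the publisher's share when the publisher proposes.
The publisher accepts iff offered ≥ 0.4·y, so x = 500 − 0.4y. Symmetrically y = 500 − 0.4x.
Substituting: x = 500 − 0.4(500 − 0.4x), giving x(1 − 0.4·0.4) = 500(1 − 0.4).
So x = 500 × 0.6 / 0.84 ≈ 357.1429, and the publisher receives 500 − x ≈ 142.8571.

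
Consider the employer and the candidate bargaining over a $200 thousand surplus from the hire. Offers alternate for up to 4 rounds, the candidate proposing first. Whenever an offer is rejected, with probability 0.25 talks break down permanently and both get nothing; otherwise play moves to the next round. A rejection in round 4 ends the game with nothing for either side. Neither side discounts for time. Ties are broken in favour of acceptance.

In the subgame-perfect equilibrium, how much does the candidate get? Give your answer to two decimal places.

Round 4 (the employer proposes): rejection yields 0 for the candidate; the employer offers 0 and keeps 200.
Round 3 (the candidate proposes): rejecting gives the employer an expected 0.75 × 200 = 150, so the candidate offers 150, keeping 50.
Round 2 (the employer proposes): rejecting gives the candidate an expected 0.75 × 50 = 37.5; the employer offers that and keeps 162.5.
Round 1 (the candidate proposes): rejecting gives the employer an expected 0.75 × 162.5 = 121.875; the candidate offers that and keeps 78.125.

78.13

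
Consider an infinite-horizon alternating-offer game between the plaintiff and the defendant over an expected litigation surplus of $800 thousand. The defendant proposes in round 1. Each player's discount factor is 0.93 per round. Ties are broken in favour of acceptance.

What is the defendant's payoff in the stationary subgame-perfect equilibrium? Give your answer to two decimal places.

414.51

In a stationary SPE each proposer offers the other exactly their discounted continuation value.
If the defendant keeps x when proposing and the plaintiff keeps y when proposing, then x = 800 − 0.93y and y = 800 − 0.93x.
Solving: x = 800(1 − 0.93) / (1 − 0.93·0.93) = 56 / 0.1351 ≈ 414.5078.
The plaintiff gets 800 − 414.5078 ≈ 385.4922.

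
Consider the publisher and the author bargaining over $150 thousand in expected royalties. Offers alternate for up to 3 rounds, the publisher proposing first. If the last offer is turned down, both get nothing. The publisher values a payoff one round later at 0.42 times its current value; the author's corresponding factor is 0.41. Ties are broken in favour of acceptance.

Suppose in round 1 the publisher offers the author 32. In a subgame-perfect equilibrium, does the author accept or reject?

Reject

Round 3 (the publisher proposes): the author will accept anything ≥ 0, so the publisher offers 0 and keeps 150.
Round 2 (the author proposes): the publisher can get 150 next round, worth 0.42 × 150 = 63 now. The author offers 63 and keeps 150 − 63 = 87.
So by rejecting in round 1, the author gets 87 next round, worth 0.41 × 87 = 35.67 now.
Offer 32 < 35.67, so the author rejects.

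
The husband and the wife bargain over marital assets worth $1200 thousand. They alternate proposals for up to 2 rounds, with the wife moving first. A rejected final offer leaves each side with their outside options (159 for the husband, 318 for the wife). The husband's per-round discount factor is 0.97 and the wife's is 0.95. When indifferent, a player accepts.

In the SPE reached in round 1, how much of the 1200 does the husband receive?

Round 2 (the husband proposes): the wife gets 318 if talks fail, so the husband offers 318 and keeps 882.
Round 1 (the wife proposes): the husband can get 882 next round, worth 0.97 × 882 = 855.54 now. The wife offers 855.54 and keeps 1200 − 855.54 = 344.46.

855.54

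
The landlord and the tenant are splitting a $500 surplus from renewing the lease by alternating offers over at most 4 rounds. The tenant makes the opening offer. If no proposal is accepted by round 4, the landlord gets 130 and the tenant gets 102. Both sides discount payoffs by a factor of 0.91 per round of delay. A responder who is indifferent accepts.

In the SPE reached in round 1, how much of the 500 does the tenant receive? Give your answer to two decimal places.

Round 4 (the landlord proposes): the tenant gets 102 if talks fail, so the landlord offers 102 and keeps 398.
Round 3 (the tenant proposes): the landlord can get 398 next round, worth 0.91 × 398 = 362.18 now; the tenant offers that and keeps 137.82.
Round 2 (the landlord proposes): the tenant can get 137.82 next round, worth 0.91 × 137.82 = 125.4162 now. The landlord offers 125.4162 and keeps 500 − 125.4162 = 374.5838.
Round 1 (the tenant proposes): the landlord can get 374.5838 next round, worth 0.91 × 374.5838 = 340.871258 now. The tenant offers 340.871258 and keeps 500 − 340.871258 = 159.128742.

159.13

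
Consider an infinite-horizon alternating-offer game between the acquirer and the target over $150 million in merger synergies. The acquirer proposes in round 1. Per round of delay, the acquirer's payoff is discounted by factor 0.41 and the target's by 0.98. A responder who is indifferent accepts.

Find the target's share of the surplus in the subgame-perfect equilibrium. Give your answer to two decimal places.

144.98

In a stationary SPE each proposer offers the other exactly their discounted continuation value.
If the acquirer keeps x when proposing and the target keeps y when proposing, then x = 150 − 0.98y and y = 150 − 0.41x.
Solving: x = 150(1 − 0.98) / (1 − 0.41·0.98) = 3 / 0.5982 ≈ 5.0150.
The target gets 150 − 5.0150 ≈ 144.9850.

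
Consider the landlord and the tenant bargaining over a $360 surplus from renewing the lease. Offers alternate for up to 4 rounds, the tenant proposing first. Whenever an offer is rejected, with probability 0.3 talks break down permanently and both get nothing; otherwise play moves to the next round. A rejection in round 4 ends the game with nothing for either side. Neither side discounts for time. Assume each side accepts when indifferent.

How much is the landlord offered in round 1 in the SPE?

Round 4 (the landlord proposes): rejection yields 0 for the tenant; the landlord offers 0 and keeps 360.
Round 3 (the tenant proposes): rejecting gives the landlord an expected 0.7 × 360 = 252. The tenant offers 252 and keeps 360 − 252 = 108.
Round 2 (the landlord proposes): rejecting gives the tenant an expected 0.7 × 108 = 75.6; the landlord offers that and keeps 284.4.
Round 1 (the tenant proposes): rejecting gives the landlord an expected 0.7 × 284.4 = 199.08. The tenant offers 199.08 and keeps 360 − 199.08 = 160.92.

199.08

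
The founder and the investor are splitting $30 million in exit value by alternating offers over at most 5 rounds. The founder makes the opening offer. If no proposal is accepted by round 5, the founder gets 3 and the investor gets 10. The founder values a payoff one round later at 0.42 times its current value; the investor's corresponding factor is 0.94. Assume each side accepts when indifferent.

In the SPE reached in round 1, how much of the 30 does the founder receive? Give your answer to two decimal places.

Round 5 (the founder proposes): the investor gets 10 if talks fail, so the founder offers 10 and keeps 20.
Round 4 (the investor proposes): the founder can get 20 next round, worth 0.42 × 20 = 8.4 now. The investor offers 8.4 and keeps 30 − 8.4 = 21.6.
Round 3 (the founder proposes): the investor can get 21.6 next round, worth 0.94 × 21.6 = 20.304 now, so the founder offers 20.304, keeping 9.696.
Round 2 (the investor proposes): the founder can get 9.696 next round, worth 0.42 × 9.696 = 4.07232 now; the investor offers that and keeps 25.92768.
Round 1 (the founder proposes): the investor can get 25.92768 next round, worth 0.94 × 25.92768 = 24.3720192 now; the founder offers that and keeps 5.6279808.

5.63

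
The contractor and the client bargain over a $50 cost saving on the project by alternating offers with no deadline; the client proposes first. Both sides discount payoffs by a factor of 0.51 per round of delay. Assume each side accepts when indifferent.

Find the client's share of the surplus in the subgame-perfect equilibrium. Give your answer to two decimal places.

33.11

In a stationary SPE each proposer offers the other exactly their discounted continuation value.
If the client keeps x when proposing and the contractor keeps y when proposing, then x = 50 − 0.51y and y = 50 − 0.51x.
Solving: x = 50(1 − 0.51) / (1 − 0.51·0.51) = 24.5 / 0.7399 ≈ 33.1126.
The contractor gets 50 − 33.1126 ≈ 16.8874.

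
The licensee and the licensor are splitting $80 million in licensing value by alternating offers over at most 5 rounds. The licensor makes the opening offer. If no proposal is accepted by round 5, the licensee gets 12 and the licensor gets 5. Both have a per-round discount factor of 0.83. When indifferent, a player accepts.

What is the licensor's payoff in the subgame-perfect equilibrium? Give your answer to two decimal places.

55.24

Round 5 (the licensor proposes): the licensee gets 12 if talks fail, so the licensor offers 12 and keeps 68.
Round 4 (the licensee proposes): the licensor can get 68 next round, worth 0.83 × 68 = 56.44 now; the licensee offers that and keeps 23.56.
Round 3 (the licensor proposes): the licensee can get 23.56 next round, worth 0.83 × 23.56 = 19.5548 now. The licensor offers 19.5548 and keeps 80 − 19.5548 = 60.4452.
Round 2 (the licensee proposes): the licensor can get 60.4452 next round, worth 0.83 × 60.4452 = 50.169516 now; the licensee offers that and keeps 29.830484.
Round 1 (the licensor proposes): the licensee can get 29.830484 next round, worth 0.83 × 29.830484 = 24.75930172 now, so the licensor offers 24.75930172, keeping 55.24069828.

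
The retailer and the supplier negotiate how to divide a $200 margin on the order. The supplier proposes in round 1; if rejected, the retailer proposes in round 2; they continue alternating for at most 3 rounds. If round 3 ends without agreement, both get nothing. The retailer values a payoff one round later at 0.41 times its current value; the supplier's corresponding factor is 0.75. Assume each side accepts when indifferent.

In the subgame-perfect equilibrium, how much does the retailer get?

Round 3 (the supplier proposes): the retailer will accept anything ≥ 0, so the supplier offers 0 and keeps 200.
Round 2 (the retailer proposes): the supplier can get 200 next round, worth 0.75 × 200 = 150 now, so the retailer offers 150, keeping 50.
Round 1 (the supplier proposes): the retailer can get 50 next round, worth 0.41 × 50 = 20.5 now. The supplier offers 20.5 and keeps 200 − 20.5 = 179.5.

20.5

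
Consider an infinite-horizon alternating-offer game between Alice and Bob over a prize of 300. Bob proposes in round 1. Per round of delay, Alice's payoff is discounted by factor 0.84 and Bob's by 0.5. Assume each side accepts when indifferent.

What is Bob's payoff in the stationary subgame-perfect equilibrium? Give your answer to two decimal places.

In a stationary SPE each proposer offers the other exactly their discounted continuation value.
If Bob keeps x when proposing and Alice keeps y when proposing, then x = 300 − 0.84y and y = 300 − 0.5x.
Solving: x = 300(1 − 0.84) / (1 − 0.5·0.84) = 48 / 0.58 ≈ 82.7586.
Alice gets 300 − 82.7586 ≈ 217.2414.

82.76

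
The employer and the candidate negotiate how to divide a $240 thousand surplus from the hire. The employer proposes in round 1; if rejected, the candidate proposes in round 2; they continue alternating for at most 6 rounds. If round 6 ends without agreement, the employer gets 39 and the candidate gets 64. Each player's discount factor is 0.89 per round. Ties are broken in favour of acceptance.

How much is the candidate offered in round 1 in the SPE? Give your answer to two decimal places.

154.35

Round 6 (the candidate proposes): the employer gets 39 if talks fail, so the candidate offers 39 and keeps 201.
Round 5 (the employer proposes): the candidate can get 201 next round, worth 0.89 × 201 = 178.89 now; the employer offers that and keeps 61.11.
Round 4 (the candidate proposes): the employer can get 61.11 next round, worth 0.89 × 61.11 = 54.3879 now, so the candidate offers 54.3879, keeping 185.6121.
Round 3 (the employer proposes): the candidate can get 185.6121 next round, worth 0.89 × 185.6121 = 165.194769 now, so the employer offers 165.194769, keeping 74.805231.
Round 2 (the candidate proposes): the employer can get 74.805231 next round, worth 0.89 × 74.805231 = 66.57665559 now. The candidate offers 66.57665559 and keeps 240 − 66.57665559 = 173.42334441.
Round 1 (the employer proposes): the candidate can get 173.42334441 next round, worth 0.89 × 173.42334441 = 154.3467765249 now, so the employer offers 154.3467765249, keeping 85.6532234751.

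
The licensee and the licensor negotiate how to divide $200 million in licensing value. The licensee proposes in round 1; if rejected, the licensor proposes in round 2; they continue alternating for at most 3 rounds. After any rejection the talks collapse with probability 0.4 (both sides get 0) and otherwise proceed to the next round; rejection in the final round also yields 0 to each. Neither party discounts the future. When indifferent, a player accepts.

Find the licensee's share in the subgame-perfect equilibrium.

152

Round 3 (the licensee proposes): rejection yields 0 for the licensor; the licensee offers 0 and keeps 200.
Round 2 (the licensor proposes): rejecting gives the licensee an expected 0.6 × 200 = 120; the licensor offers that and keeps 80.
Round 1 (the licensee proposes): rejecting gives the licensor an expected 0.6 × 80 = 48; the licensee offers that and keeps 152.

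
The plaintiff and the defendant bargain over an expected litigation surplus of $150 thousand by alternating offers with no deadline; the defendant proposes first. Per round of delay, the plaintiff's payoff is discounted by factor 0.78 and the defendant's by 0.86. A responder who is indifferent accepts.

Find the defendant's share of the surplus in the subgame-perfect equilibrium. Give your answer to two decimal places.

100.24

When the defendant proposes, the plaintiff accepts any offer worth at least 0.78 times what the plaintiff would get by proposing next round; and vice versa.
This gives x = 150 − 0.78y and y = 150 − 0.86x, where x and y are each side's share when it proposes.
Hence (1 − 0.78·0.86)x = 150(1 − 0.78), i.e. 0.3292·x = 33.
x ≈ 100.2430; the plaintiff's share is 150 − x ≈ 49.7570.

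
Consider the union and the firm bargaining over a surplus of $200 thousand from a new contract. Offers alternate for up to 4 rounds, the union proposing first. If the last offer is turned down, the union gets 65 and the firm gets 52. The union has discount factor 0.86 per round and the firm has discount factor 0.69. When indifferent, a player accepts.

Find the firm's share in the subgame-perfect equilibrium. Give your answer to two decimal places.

Work backward from the last round.
Round 4 (the firm proposes): the union gets 65 if talks fail, so the firm offers 65 and keeps 135.
Round 3 (the union proposes): the firm can get 135 next round, worth 0.69 × 135 = 93.15 now; the union offers that and keeps 106.85.
Round 2 (the firm proposes): the union can get 106.85 next round, worth 0.86 × 106.85 = 91.891 now; the firm offers that and keeps 108.109.
Round 1 (the union proposes): the firm can get 108.109 next round, worth 0.69 × 108.109 = 74.59521 now. The union offers 74.59521 and keeps 200 − 74.59521 = 125.40479.

74.60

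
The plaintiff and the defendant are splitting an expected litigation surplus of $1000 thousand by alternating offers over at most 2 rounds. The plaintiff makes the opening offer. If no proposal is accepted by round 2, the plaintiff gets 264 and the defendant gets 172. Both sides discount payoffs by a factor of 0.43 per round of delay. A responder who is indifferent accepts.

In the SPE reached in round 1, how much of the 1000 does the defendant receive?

316.48

By backward induction:
Round 2 (the defendant proposes): the plaintiff gets 264 if talks fail, so the defendant offers 264 and keeps 736.
Round 1 (the plaintiff proposes): the defendant can get 736 next round, worth 0.43 × 736 = 316.48 now, so the plaintiff offers 316.48, keeping 683.52.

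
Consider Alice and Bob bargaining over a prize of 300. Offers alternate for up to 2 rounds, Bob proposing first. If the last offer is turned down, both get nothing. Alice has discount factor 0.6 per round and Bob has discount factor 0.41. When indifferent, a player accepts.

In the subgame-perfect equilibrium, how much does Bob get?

120

Solve by backward induction from round 2.
Round 2 (Alice proposes): Bob will accept anything ≥ 0, so Alice offers 0 and keeps 300.
Round 1 (Bob proposes): Alice can get 300 next round, worth 0.6 × 300 = 180 now, so Bob offers 180, keeping 120.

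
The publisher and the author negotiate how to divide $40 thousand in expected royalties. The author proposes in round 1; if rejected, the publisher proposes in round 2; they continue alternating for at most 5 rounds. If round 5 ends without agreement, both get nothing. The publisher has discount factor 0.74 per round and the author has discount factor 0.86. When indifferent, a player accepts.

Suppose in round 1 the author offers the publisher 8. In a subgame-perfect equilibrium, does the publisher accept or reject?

Accept

Round 5 (the author proposes): the publisher will accept anything ≥ 0, so the author offers 0 and keeps 40.
Round 4 (the publisher proposes): the author can get 40 next round, worth 0.86 × 40 = 34.4 now, so the publisher offers 34.4, keeping 5.6.
Round 3 (the author proposes): the publisher can get 5.6 next round, worth 0.74 × 5.6 = 4.144 now; the author offers that and keeps 35.856.
Round 2 (the publisher proposes): the author can get 35.856 next round, worth 0.86 × 35.856 = 30.83616 now; the publisher offers that and keeps 9.16384.
So by rejecting in round 1, the publisher gets 9.16384 next round, worth 0.74 × 9.16384 = 6.7812416 now.
Offer 8 ≥ 6.7812416, so the publisher accepts.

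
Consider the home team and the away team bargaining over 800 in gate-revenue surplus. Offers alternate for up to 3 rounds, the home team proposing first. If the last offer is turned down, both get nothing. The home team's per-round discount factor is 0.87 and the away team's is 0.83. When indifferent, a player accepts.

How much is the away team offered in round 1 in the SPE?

By backward induction:
Round 3 (the home team proposes): the away team will accept anything ≥ 0, so the home team offers 0 and keeps 800.
Round 2 (the away team proposes): the home team can get 800 next round, worth 0.87 × 800 = 696 now, so the away team offers 696, keeping 104.
Round 1 (the home team proposes): the away team can get 104 next round, worth 0.83 × 104 = 86.32 now, so the home team offers 86.32, keeping 713.68.

86.32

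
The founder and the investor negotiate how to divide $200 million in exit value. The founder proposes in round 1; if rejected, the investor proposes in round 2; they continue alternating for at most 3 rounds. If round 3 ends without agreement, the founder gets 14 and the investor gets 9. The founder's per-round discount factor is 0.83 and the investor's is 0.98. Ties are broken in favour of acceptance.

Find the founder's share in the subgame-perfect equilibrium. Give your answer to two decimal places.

Round 3 (the founder proposes): the investor gets 9 if talks fail, so the founder offers 9 and keeps 191.
Round 2 (the investor proposes): the founder can get 191 next round, worth 0.83 × 191 = 158.53 now; the investor offers that and keeps 41.47.
Round 1 (the founder proposes): the investor can get 41.47 next round, worth 0.98 × 41.47 = 40.6406 now, so the founder offers 40.6406, keeping 159.3594.

159.36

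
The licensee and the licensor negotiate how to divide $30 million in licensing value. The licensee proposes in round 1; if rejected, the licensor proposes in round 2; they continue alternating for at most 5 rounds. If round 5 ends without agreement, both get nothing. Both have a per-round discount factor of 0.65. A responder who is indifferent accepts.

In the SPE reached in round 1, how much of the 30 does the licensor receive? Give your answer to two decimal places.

9.71

By backward induction:
Round 5 (the licensee proposes): the licensor will accept anything ≥ 0, so the licensee offers 0 and keeps 30.
Round 4 (the licensor proposes): the licensee can get 30 next round, worth 0.65 × 30 = 19.5 now, so the licensor offers 19.5, keeping 10.5.
Round 3 (the licensee proposes): the licensor can get 10.5 next round, worth 0.65 × 10.5 = 6.825 now. The licensee offers 6.825 and keeps 30 − 6.825 = 23.175.
Round 2 (the licensor proposes): the licensee can get 23.175 next round, worth 0.65 × 23.175 = 15.06375 now; the licensor offers that and keeps 14.93625.
Round 1 (the licensee proposes): the licensor can get 14.93625 next round, worth 0.65 × 14.93625 = 9.7085625 now. The licensee offers 9.7085625 and keeps 30 − 9.7085625 = 20.2914375.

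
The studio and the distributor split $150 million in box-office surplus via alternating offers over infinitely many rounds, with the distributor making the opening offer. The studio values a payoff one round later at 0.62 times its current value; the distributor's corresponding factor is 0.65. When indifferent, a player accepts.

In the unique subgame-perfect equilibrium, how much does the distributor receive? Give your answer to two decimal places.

95.48

Let x be the distributor's share when the distributor proposes and y be the studio's share when the studio proposes.
The studio accepts iff offered ≥ 0.62·y, so x = 150 − 0.62y. Symmetrically y = 150 − 0.65x.
Substituting: x = 150 − 0.62(150 − 0.65x), giving x(1 − 0.65·0.62) = 150(1 − 0.62).
So x = 150 × 0.38 / 0.597 ≈ 95.4774, and the studio receives 150 − x ≈ 54.5226.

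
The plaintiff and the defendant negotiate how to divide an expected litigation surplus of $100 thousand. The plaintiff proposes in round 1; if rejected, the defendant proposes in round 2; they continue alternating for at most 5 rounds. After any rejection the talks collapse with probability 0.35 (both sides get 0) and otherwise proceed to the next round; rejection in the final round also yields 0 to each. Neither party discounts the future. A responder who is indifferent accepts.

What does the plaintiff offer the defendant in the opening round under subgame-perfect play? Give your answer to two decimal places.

By backward induction:
Round 5 (the plaintiff proposes): the defendant will accept anything ≥ 0, so the plaintiff offers 0 and keeps 100.
Round 4 (the defendant proposes): rejecting gives the plaintiff an expected 0.65 × 100 = 65. The defendant offers 65 and keeps 100 − 65 = 35.
Round 3 (the plaintiff proposes): rejecting gives the defendant an expected 0.65 × 35 = 22.75. The plaintiff offers 22.75 and keeps 100 − 22.75 = 77.25.
Round 2 (the defendant proposes): rejecting gives the plaintiff an expected 0.65 × 77.25 = 50.2125; the defendant offers that and keeps 49.7875.
Round 1 (the plaintiff proposes): rejecting gives the defendant an expected 0.65 × 49.7875 = 32.361875; the plaintiff offers that and keeps 67.638125.

32.36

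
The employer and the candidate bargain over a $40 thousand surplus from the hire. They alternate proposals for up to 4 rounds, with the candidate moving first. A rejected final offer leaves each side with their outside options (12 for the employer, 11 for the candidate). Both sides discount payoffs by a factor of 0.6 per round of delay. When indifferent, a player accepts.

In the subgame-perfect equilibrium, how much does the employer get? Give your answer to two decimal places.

15.86

Solve by backward induction from round 4.
Round 4 (the employer proposes): the candidate gets 11 if talks fail, so the employer offers 11 and keeps 29.
Round 3 (the candidate proposes): the employer can get 29 next round, worth 0.6 × 29 = 17.4 now, so the candidate offers 17.4, keeping 22.6.
Round 2 (the employer proposes): the candidate can get 22.6 next round, worth 0.6 × 22.6 = 13.56 now, so the employer offers 13.56, keeping 26.44.
Round 1 (the candidate proposes): the employer can get 26.44 next round, worth 0.6 × 26.44 = 15.864 now. The candidate offers 15.864 and keeps 40 − 15.864 = 24.136.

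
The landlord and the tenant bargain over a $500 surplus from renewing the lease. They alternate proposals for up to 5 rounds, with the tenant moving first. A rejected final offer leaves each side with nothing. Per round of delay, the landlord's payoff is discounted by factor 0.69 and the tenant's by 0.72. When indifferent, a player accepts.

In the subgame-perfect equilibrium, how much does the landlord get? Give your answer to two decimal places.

Solve by backward induction from round 5.
Round 5 (the tenant proposes): the landlord will accept anything ≥ 0, so the tenant offers 0 and keeps 500.
Round 4 (the landlord proposes): the tenant can get 500 next round, worth 0.72 × 500 = 360 now, so the landlord offers 360, keeping 140.
Round 3 (the tenant proposes): the landlord can get 140 next round, worth 0.69 × 140 = 96.6 now. The tenant offers 96.6 and keeps 500 − 96.6 = 403.4.
Round 2 (the landlord proposes): the tenant can get 403.4 next round, worth 0.72 × 403.4 = 290.448 now; the landlord offers that and keeps 209.552.
Round 1 (the tenant proposes): the landlord can get 209.552 next round, worth 0.69 × 209.552 = 144.59088 now. The tenant offers 144.59088 and keeps 500 − 144.59088 = 355.40912.

144.59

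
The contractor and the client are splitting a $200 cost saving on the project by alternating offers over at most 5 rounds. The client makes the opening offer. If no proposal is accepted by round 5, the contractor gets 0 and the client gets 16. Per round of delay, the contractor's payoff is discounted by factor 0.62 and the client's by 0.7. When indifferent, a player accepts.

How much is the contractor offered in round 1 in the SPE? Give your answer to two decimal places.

Solve by backward induction from round 5.
Round 5 (the client proposes): the contractor will accept anything ≥ 0, so the client offers 0 and keeps 200.
Round 4 (the contractor proposes): the client can get 200 next round, worth 0.7 × 200 = 140 now; the contractor offers that and keeps 60.
Round 3 (the client proposes): the contractor can get 60 next round, worth 0.62 × 60 = 37.2 now. The client offers 37.2 and keeps 200 − 37.2 = 162.8.
Round 2 (the contractor proposes): the client can get 162.8 next round, worth 0.7 × 162.8 = 113.96 now; the contractor offers that and keeps 86.04.
Round 1 (the client proposes): the contractor can get 86.04 next round, worth 0.62 × 86.04 = 53.3448 now. The client offers 53.3448 and keeps 200 − 53.3448 = 146.6552.

53.34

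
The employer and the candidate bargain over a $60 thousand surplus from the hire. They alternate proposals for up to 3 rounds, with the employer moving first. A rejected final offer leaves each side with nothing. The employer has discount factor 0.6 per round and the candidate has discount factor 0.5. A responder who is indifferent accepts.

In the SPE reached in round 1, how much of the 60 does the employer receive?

Round 3 (the employer proposes): the candidate will accept anything ≥ 0, so the employer offers 0 and keeps 60.
Round 2 (the candidate proposes): the employer can get 60 next round, worth 0.6 × 60 = 36 now. The candidate offers 36 and keeps 60 − 36 = 24.
Round 1 (the employer proposes): the candidate can get 24 next round, worth 0.5 × 24 = 12 now, so the employer offers 12, keeping 48.

48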